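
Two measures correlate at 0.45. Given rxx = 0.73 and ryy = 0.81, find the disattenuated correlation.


r_corrected = rxy / sqrt(rxx * ryy)
= 0.45 / sqrt(0.73 * 0.81)
= 0.45 / sqrt(0.5913)
= 0.45 / 0.76896
r_corrected = 0.5852

0.5852


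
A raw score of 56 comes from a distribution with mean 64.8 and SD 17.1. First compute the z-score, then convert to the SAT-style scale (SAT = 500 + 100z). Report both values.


z = (X - mean) / SD = (56 - 64.8) / 17.1
z = -8.8 / 17.1
z = -0.5146
SAT-scale = SAT = 500 + 100z
Carry z at full precision (z = -8.8 / 17.1) into the conversion:
SAT-scale = 500 + 100 * (-8.8 / 17.1) = 500 + -880 / 17.1
SAT-scale = 500 + -51.462
SAT-scale = 448.538

448.538


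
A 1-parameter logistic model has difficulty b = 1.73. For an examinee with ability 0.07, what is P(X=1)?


theta - b = 0.07 - 1.73 = -1.66
exp(-(theta - b)) = exp(1.66) = 5.2593
P = 1 / (1 + 5.2593)
P = 0.1598

0.1598


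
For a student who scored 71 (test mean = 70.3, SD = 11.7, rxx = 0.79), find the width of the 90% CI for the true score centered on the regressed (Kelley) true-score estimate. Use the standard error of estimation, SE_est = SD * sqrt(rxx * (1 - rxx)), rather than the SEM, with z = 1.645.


True score estimate = 0.79*71 + 0.21*70.3 = 70.853
SE_est = SD * sqrt(rxx * (1 - rxx)) = 11.7 * sqrt(0.79 * 0.21) = 11.7 * sqrt(0.1659) = 4.765506
CI = T_est +/- z * SE_est, so width = 2 * z * SE_est = 2 * 1.645 * 4.765506
Width = 15.6785

15.6785


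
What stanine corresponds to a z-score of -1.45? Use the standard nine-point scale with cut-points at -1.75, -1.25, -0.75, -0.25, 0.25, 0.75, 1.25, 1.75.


Stanine boundaries: [-1.75, -1.25, -0.75, -0.25, 0.25, 0.75, 1.25, 1.75]
z = -1.45
Check each boundary:
  z >= -1.75 -> could be stanine 2
  z < -1.25
  z < -0.75
  z < -0.25
  z < 0.25
  z < 0.75
  z < 1.25
  z < 1.75
Highest qualifying boundary gives stanine = 2

2


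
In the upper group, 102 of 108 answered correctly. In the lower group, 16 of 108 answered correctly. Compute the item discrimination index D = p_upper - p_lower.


p_upper = 102/108 = 0.9444
p_lower = 16/108 = 0.1481
D = 0.9444 - 0.1481 = 0.7963

0.7963


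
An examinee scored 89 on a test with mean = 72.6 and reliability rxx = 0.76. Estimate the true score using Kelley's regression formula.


T_est = rxx * X + (1 - rxx) * mean
T_est = 0.76 * 89 + 0.24 * 72.6
T_est = 67.64 + 17.424
T_est = 85.064

85.064


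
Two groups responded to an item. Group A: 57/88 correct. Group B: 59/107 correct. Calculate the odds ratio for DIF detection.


Odds_A = 57/31 = 1.8387
Odds_B = 59/48 = 1.2292
OR = Odds_A / Odds_B = 1.8387 / 1.2292
Exactly, OR = (57 * 48) / (31 * 59) = 2736 / 1829
OR = 1.4959

1.4959


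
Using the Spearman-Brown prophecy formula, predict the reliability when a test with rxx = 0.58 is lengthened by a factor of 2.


r_new = (n * rxx) / (1 + (n-1) * rxx)
r_new = (2 * 0.58) / (1 + 1 * 0.58)
r_new = 1.16 / 1.58
r_new = 0.7342

0.7342


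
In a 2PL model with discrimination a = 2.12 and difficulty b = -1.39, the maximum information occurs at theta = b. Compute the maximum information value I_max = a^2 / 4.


For 2PL, max info at theta = b = -1.39
I_max = a^2 / 4 = 2.12^2 / 4
= 4.4944 / 4
I_max = 1.1236

1.1236


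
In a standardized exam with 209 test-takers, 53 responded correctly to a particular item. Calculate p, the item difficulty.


Item difficulty p = number correct / total examinees
p = 53 / 209
p = 0.2536

0.2536


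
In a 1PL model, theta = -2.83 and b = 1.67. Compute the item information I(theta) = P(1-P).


P = 1/(1+exp(-(-2.83-1.67))) = 0.011
I = P*(1-P) = 0.011 * 0.989
I = 0.0109

0.0109


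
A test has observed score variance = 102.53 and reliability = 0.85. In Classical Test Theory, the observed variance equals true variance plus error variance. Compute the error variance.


var_true = rxx * var_obs = 0.85 * 102.53 = 87.1505
var_error = var_obs - var_true
var_error = 102.53 - 87.1505
var_error = 15.3795

15.3795


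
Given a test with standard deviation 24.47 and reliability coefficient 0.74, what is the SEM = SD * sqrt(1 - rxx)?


SEM = SD * sqrt(1 - rxx)
SEM = 24.47 * sqrt(1 - 0.74)
SEM = 24.47 * sqrt(0.26) = 24.47 * 0.509902
SEM = 12.4773

12.4773


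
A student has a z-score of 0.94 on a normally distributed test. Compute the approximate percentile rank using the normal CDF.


CDF(z) = 0.5 * (1 + erf(z/sqrt(2)))
erf(0.6647) = 0.6528
CDF = 0.8264
Percentile rank = 0.8264 * 100 = 82.64

82.64


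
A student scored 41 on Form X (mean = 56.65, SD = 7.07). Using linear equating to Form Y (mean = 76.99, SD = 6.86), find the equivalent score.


slope = SD_Y / SD_X = 6.86 / 7.07 ~ 0.9703
intercept = mean_Y - slope * mean_X = 76.99 - (6.86 / 7.07) * 56.65 ~ 22.0227
Y = slope * X + intercept. To avoid rounding drift from the rounded slope/intercept, evaluate the equivalent form Y = mean_Y + SD_Y * (X - mean_X) / SD_X at full precision:
Y = 76.99 + 6.86 * (41 - 56.65) / 7.07
Y = 76.99 - 6.86 * 15.65 / 7.07
Y = 76.99 - 107.359 / 7.07
Y = 76.99 - 15.1851
Y = 61.8049

61.8049


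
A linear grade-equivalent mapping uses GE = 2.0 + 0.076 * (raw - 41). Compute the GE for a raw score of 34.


raw - median = 34 - 41 = -7
slope * diff = 0.076 * -7 = -0.532
GE = 2.0 + -0.532
GE = 1.468

1.468


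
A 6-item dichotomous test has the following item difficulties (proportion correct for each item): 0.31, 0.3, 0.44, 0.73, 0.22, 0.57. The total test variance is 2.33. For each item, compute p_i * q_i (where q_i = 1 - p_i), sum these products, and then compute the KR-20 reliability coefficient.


For each item, compute p_i * q_i:
  Item 1: 0.31 * 0.69 = 0.2139
  Item 2: 0.3 * 0.7 = 0.21
  Item 3: 0.44 * 0.56 = 0.2464
  Item 4: 0.73 * 0.27 = 0.1971
  Item 5: 0.22 * 0.78 = 0.1716
  Item 6: 0.57 * 0.43 = 0.2451
Sum(p_i * q_i) = 0.2139 + 0.21 + 0.2464 + 0.1971 + 0.1716 + 0.2451 = 1.2841
KR-20 = (k/(k-1)) * (1 - Sum(p_i*q_i) / Var_total)
= (6/5) * (1 - 1.2841/2.33)
= 1.2 * 0.4489
KR-20 = 0.5387

0.5387


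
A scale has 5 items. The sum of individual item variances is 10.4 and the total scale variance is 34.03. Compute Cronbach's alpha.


alpha = (k/(k-1)) * (1 - sum(si^2)/s_total^2)
= (5/4) * (1 - 10.4/34.03)
alpha = 0.868

0.868


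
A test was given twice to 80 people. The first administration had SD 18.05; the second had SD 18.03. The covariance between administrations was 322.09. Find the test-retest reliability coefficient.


r = cov(X,Y) / (SD_X * SD_Y)
r = 322.09 / (18.05 * 18.03)
r = 322.09 / 325.4415
r = 0.9897

0.9897


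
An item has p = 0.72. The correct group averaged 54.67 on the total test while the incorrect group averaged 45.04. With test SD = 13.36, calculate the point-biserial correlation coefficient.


q = 1 - p = 0.28
rpb = ((M1 - M0) / SD) * sqrt(p * q)
rpb = ((54.67 - 45.04) / 13.36) * sqrt(0.72 * 0.28)
rpb = 0.3236

0.3236


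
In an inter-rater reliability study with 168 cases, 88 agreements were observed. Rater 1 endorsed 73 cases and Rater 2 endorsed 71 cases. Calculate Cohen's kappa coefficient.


P_o = 88/168 = 0.52381
P_e = (73*71 + 95*97) / 28224 = 0.510133
kappa = (P_o - P_e) / (1 - P_e)
kappa = (0.52381 - 0.510133) / (1 - 0.510133)
kappa = 0.0279

0.0279


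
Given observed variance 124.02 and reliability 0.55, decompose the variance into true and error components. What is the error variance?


var_true = rxx * var_obs = 0.55 * 124.02 = 68.211
var_error = var_obs - var_true
var_error = 124.02 - 68.211
var_error = 55.809

55.809


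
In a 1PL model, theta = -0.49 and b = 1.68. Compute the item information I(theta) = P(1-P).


P = 1/(1+exp(-(-0.49-1.68))) = 0.1025
I = P*(1-P) = 0.1025 * 0.8975
I = 0.092

0.092


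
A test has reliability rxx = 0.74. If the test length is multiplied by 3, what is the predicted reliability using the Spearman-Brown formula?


r_new = (n * rxx) / (1 + (n-1) * rxx)
r_new = (3 * 0.74) / (1 + 2 * 0.74)
r_new = 2.22 / 2.48
r_new = 0.8952

0.8952


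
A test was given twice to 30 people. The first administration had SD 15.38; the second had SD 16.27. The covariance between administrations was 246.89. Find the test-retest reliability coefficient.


r = cov(X,Y) / (SD_X * SD_Y)
r = 246.89 / (15.38 * 16.27)
r = 246.89 / 250.2326
r = 0.9866

0.9866


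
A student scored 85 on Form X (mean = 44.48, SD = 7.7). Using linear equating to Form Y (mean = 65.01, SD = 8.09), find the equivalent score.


slope = SD_Y / SD_X = 8.09 / 7.7 ~ 1.0506
intercept = mean_Y - slope * mean_X = 65.01 - (8.09 / 7.7) * 44.48 ~ 18.2771
Y = slope * X + intercept. To avoid rounding drift from the rounded slope/intercept, evaluate the equivalent form Y = mean_Y + SD_Y * (X - mean_X) / SD_X at full precision:
Y = 65.01 + 8.09 * (85 - 44.48) / 7.7
Y = 65.01 + 8.09 * 40.52 / 7.7
Y = 65.01 + 327.8068 / 7.7
Y = 65.01 + 42.5723
Y = 107.5823

107.5823


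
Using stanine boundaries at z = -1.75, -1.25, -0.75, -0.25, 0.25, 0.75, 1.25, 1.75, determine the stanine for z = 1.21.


Stanine boundaries: [-1.75, -1.25, -0.75, -0.25, 0.25, 0.75, 1.25, 1.75]
z = 1.21
Check each boundary:
  z >= -1.75 -> could be stanine 2
  z >= -1.25 -> could be stanine 3
  z >= -0.75 -> could be stanine 4
  z >= -0.25 -> could be stanine 5
  z >= 0.25 -> could be stanine 6
  z >= 0.75 -> could be stanine 7
  z < 1.25
  z < 1.75
Highest qualifying boundary gives stanine = 7

7


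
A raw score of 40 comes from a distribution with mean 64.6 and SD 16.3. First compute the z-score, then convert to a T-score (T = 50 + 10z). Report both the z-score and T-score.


z = (X - mean) / SD = (40 - 64.6) / 16.3
z = -24.6 / 16.3
z = -1.5092
T-score = T = 50 + 10z
Carry z at full precision (z = -24.6 / 16.3) into the conversion:
T-score = 50 + 10 * (-24.6 / 16.3) = 50 + -246 / 16.3
T-score = 50 + -15.092
T-score = 34.908

34.908


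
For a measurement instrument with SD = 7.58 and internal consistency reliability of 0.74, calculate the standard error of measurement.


SEM = SD * sqrt(1 - rxx)
SEM = 7.58 * sqrt(1 - 0.74)
SEM = 7.58 * sqrt(0.26) = 7.58 * 0.509902
SEM = 3.8651

3.8651


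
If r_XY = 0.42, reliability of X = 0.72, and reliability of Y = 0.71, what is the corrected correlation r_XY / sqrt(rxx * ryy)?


r_corrected = rxy / sqrt(rxx * ryy)
= 0.42 / sqrt(0.72 * 0.71)
= 0.42 / sqrt(0.5112)
= 0.42 / 0.714983
r_corrected = 0.5874

0.5874


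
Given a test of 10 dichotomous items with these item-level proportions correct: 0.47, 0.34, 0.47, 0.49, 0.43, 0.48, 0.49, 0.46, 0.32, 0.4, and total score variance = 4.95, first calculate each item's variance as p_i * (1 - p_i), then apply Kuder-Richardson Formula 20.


For each item, compute p_i * q_i:
  Item 1: 0.47 * 0.53 = 0.2491
  Item 2: 0.34 * 0.66 = 0.2244
  Item 3: 0.47 * 0.53 = 0.2491
  Item 4: 0.49 * 0.51 = 0.2499
  Item 5: 0.43 * 0.57 = 0.2451
  Item 6: 0.48 * 0.52 = 0.2496
  Item 7: 0.49 * 0.51 = 0.2499
  Item 8: 0.46 * 0.54 = 0.2484
  Item 9: 0.32 * 0.68 = 0.2176
  Item 10: 0.4 * 0.6 = 0.24
Sum(p_i * q_i) = 0.2491 + 0.2244 + 0.2491 + 0.2499 + 0.2451 + 0.2496 + 0.2499 + 0.2484 + 0.2176 + 0.24 = 2.4231
KR-20 = (k/(k-1)) * (1 - Sum(p_i*q_i) / Var_total)
= (10/9) * (1 - 2.4231/4.95)
= 1.1111 * 0.5105
KR-20 = 0.5672

0.5672


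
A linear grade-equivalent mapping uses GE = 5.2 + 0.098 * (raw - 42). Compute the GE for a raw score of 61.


raw - median = 61 - 42 = 19
slope * diff = 0.098 * 19 = 1.862
GE = 5.2 + 1.862
GE = 7.062

7.062


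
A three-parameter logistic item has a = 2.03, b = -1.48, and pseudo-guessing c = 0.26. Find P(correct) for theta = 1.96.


logit = 2.03*(1.96 - -1.48) = 6.9832
P* = 1/(1 + exp(-6.9832)) = 0.9991
P = 0.26 + (1 - 0.26) * 0.9991
P = 0.9993

0.9993


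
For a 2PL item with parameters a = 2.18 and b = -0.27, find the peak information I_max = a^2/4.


For 2PL, max info at theta = b = -0.27
I_max = a^2 / 4 = 2.18^2 / 4
= 4.7524 / 4
I_max = 1.1881

1.1881


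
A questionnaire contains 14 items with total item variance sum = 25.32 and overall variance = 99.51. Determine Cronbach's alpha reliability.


alpha = (k/(k-1)) * (1 - sum(si^2)/s_total^2)
= (14/13) * (1 - 25.32/99.51)
alpha = 0.8029

0.8029


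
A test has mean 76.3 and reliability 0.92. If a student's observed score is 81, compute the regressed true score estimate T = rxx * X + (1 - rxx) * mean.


T_est = rxx * X + (1 - rxx) * mean
T_est = 0.92 * 81 + 0.08 * 76.3
T_est = 74.52 + 6.104
T_est = 80.624

80.624


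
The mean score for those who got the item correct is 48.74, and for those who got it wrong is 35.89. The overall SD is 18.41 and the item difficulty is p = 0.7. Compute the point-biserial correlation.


q = 1 - p = 0.3
rpb = ((M1 - M0) / SD) * sqrt(p * q)
rpb = ((48.74 - 35.89) / 18.41) * sqrt(0.7 * 0.3)
rpb = 0.3199

0.3199


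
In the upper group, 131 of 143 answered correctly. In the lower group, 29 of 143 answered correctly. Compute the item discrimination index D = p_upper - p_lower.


p_upper = 131/143 = 0.9161
p_lower = 29/143 = 0.2028
D = 0.9161 - 0.2028 = 0.7133

0.7133


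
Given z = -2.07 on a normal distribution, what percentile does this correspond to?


CDF(z) = 0.5 * (1 + erf(z/sqrt(2)))
erf(-1.4637) = -0.9615
CDF = 0.0192
Percentile rank = 0.0192 * 100 = 1.92

1.92


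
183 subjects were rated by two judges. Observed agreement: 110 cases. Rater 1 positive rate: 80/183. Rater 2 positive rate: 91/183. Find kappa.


P_o = 110/183 = 0.601093
P_e = (80*91 + 103*92) / 33489 = 0.500343
kappa = (P_o - P_e) / (1 - P_e)
kappa = (0.601093 - 0.500343) / (1 - 0.500343)
kappa = 0.2016

0.2016


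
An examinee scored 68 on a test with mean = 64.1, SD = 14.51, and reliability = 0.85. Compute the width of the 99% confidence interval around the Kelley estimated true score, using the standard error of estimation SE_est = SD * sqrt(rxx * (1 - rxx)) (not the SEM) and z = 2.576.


True score estimate = 0.85*68 + 0.15*64.1 = 67.415
SE_est = SD * sqrt(rxx * (1 - rxx)) = 14.51 * sqrt(0.85 * 0.15) = 14.51 * sqrt(0.1275) = 5.181106
CI = T_est +/- z * SE_est, so width = 2 * z * SE_est = 2 * 2.576 * 5.181106
Width = 26.6931

26.6931


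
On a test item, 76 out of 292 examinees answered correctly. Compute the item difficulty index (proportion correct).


Item difficulty p = number correct / total examinees
p = 76 / 292
p = 0.2603

0.2603


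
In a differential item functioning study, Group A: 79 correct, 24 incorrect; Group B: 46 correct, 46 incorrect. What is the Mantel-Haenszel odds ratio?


Odds_A = 79/24 = 3.2917
Odds_B = 46/46 = 1.0
OR = Odds_A / Odds_B = 3.2917 / 1.0
Exactly, OR = (79 * 46) / (24 * 46) = 3634 / 1104
OR = 3.2917

3.2917


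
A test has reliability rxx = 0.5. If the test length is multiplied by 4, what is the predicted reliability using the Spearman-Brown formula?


r_new = (n * rxx) / (1 + (n-1) * rxx)
r_new = (4 * 0.5) / (1 + 3 * 0.5)
r_new = 2.0 / 2.5
r_new = 0.8

0.8


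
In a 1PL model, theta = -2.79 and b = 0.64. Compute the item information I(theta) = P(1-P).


P = 1/(1+exp(-(-2.79-0.64))) = 0.0314
I = P*(1-P) = 0.0314 * 0.9686
I = 0.0304

0.0304


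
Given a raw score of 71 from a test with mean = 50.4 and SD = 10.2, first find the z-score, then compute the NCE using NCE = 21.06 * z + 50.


z = (X - mean) / SD = (71 - 50.4) / 10.2
z = 20.6 / 10.2
z = 2.0196
NCE = NCE = 21.06z + 50
Carry z at full precision (z = 20.6 / 10.2) into the conversion:
NCE = 21.06 * (20.6 / 10.2) + 50 = 433.836 / 10.2 + 50
NCE = 42.5329 + 50
NCE = 92.5329

92.5329


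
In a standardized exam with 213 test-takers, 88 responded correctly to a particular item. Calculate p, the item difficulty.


Item difficulty p = number correct / total examinees
p = 88 / 213
p = 0.4131

0.4131


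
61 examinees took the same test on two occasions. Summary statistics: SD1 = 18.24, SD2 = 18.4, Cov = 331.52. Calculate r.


r = cov(X,Y) / (SD_X * SD_Y)
r = 331.52 / (18.24 * 18.4)
r = 331.52 / 335.616
r = 0.9878

0.9878


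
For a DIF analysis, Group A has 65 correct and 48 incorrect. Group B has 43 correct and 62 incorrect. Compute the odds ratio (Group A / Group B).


Odds_A = 65/48 = 1.3542
Odds_B = 43/62 = 0.6935
OR = Odds_A / Odds_B = 1.3542 / 0.6935
Exactly, OR = (65 * 62) / (48 * 43) = 4030 / 2064
OR = 1.9525

1.9525


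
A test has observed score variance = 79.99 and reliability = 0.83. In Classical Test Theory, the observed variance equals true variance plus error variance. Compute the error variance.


var_true = rxx * var_obs = 0.83 * 79.99 = 66.3917
var_error = var_obs - var_true
var_error = 79.99 - 66.3917
var_error = 13.5983

13.5983


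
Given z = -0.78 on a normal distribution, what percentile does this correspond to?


CDF(z) = 0.5 * (1 + erf(z/sqrt(2)))
erf(-0.5515) = -0.5646
CDF = 0.2177
Percentile rank = 0.2177 * 100 = 21.77

21.77


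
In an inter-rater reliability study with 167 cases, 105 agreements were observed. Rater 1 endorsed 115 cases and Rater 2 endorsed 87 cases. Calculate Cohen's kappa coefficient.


P_o = 105/167 = 0.628743
P_e = (115*87 + 52*80) / 27889 = 0.507906
kappa = (P_o - P_e) / (1 - P_e)
kappa = (0.628743 - 0.507906) / (1 - 0.507906)
kappa = 0.2456

0.2456


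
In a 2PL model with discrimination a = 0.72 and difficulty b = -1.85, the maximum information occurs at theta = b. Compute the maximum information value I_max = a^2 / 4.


For 2PL, max info at theta = b = -1.85
I_max = a^2 / 4 = 0.72^2 / 4
= 0.5184 / 4
I_max = 0.1296

0.1296


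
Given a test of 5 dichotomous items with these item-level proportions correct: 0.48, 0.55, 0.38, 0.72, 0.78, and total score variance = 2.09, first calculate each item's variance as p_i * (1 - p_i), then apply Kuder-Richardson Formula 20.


For each item, compute p_i * q_i:
  Item 1: 0.48 * 0.52 = 0.2496
  Item 2: 0.55 * 0.45 = 0.2475
  Item 3: 0.38 * 0.62 = 0.2356
  Item 4: 0.72 * 0.28 = 0.2016
  Item 5: 0.78 * 0.22 = 0.1716
Sum(p_i * q_i) = 0.2496 + 0.2475 + 0.2356 + 0.2016 + 0.1716 = 1.1059
KR-20 = (k/(k-1)) * (1 - Sum(p_i*q_i) / Var_total)
= (5/4) * (1 - 1.1059/2.09)
= 1.25 * 0.4709
KR-20 = 0.5886

0.5886


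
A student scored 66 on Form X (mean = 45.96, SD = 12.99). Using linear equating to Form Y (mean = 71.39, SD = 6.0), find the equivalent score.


slope = SD_Y / SD_X = 6.0 / 12.99 ~ 0.4619
intercept = mean_Y - slope * mean_X = 71.39 - (6.0 / 12.99) * 45.96 ~ 50.1614
Y = slope * X + intercept. To avoid rounding drift from the rounded slope/intercept, evaluate the equivalent form Y = mean_Y + SD_Y * (X - mean_X) / SD_X at full precision:
Y = 71.39 + 6.0 * (66 - 45.96) / 12.99
Y = 71.39 + 6.0 * 20.04 / 12.99
Y = 71.39 + 120.24 / 12.99
Y = 71.39 + 9.2564
Y = 80.6464

80.6464


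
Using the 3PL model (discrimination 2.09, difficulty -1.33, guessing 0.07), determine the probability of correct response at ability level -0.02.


logit = 2.09*(-0.02 - -1.33) = 2.7379
P* = 1/(1 + exp(-2.7379)) = 0.9392
P = 0.07 + (1 - 0.07) * 0.9392
P = 0.9435

0.9435


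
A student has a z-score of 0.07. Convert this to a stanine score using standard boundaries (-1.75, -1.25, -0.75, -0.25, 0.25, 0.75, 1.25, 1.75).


Stanine boundaries: [-1.75, -1.25, -0.75, -0.25, 0.25, 0.75, 1.25, 1.75]
z = 0.07
Check each boundary:
  z >= -1.75 -> could be stanine 2
  z >= -1.25 -> could be stanine 3
  z >= -0.75 -> could be stanine 4
  z >= -0.25 -> could be stanine 5
  z < 0.25
  z < 0.75
  z < 1.25
  z < 1.75
Highest qualifying boundary gives stanine = 5

5


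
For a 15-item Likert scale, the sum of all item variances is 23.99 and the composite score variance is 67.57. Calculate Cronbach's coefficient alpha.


alpha = (k/(k-1)) * (1 - sum(si^2)/s_total^2)
= (15/14) * (1 - 23.99/67.57)
alpha = 0.691

0.691


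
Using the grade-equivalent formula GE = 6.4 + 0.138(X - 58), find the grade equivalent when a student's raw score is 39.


raw - median = 39 - 58 = -19
slope * diff = 0.138 * -19 = -2.622
GE = 6.4 + -2.622
GE = 3.778

3.778


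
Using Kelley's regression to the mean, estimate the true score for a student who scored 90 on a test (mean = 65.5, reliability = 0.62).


T_est = rxx * X + (1 - rxx) * mean
T_est = 0.62 * 90 + 0.38 * 65.5
T_est = 55.8 + 24.89
T_est = 80.69

80.69


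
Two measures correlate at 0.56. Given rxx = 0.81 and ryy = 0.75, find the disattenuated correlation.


r_corrected = rxy / sqrt(rxx * ryy)
= 0.56 / sqrt(0.81 * 0.75)
= 0.56 / sqrt(0.6075)
= 0.56 / 0.779423
r_corrected = 0.7185

0.7185


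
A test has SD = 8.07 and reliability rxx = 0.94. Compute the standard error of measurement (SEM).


SEM = SD * sqrt(1 - rxx)
SEM = 8.07 * sqrt(1 - 0.94)
SEM = 8.07 * sqrt(0.06) = 8.07 * 0.244949
SEM = 1.9767

1.9767


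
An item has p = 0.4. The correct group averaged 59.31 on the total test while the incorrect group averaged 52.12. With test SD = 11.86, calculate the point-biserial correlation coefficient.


q = 1 - p = 0.6
rpb = ((M1 - M0) / SD) * sqrt(p * q)
rpb = ((59.31 - 52.12) / 11.86) * sqrt(0.4 * 0.6)
rpb = 0.297

0.297


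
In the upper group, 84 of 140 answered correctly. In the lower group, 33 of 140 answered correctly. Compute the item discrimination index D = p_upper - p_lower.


p_upper = 84/140 = 0.6
p_lower = 33/140 = 0.2357
D = 0.6 - 0.2357 = 0.3643

0.3643


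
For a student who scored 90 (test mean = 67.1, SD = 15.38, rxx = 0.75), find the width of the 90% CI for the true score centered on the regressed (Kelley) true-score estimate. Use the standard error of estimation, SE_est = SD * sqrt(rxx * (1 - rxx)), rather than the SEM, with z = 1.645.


True score estimate = 0.75*90 + 0.25*67.1 = 84.275
SE_est = SD * sqrt(rxx * (1 - rxx)) = 15.38 * sqrt(0.75 * 0.25) = 15.38 * sqrt(0.1875) = 6.659735
CI = T_est +/- z * SE_est, so width = 2 * z * SE_est = 2 * 1.645 * 6.659735
Width = 21.9105

21.9105


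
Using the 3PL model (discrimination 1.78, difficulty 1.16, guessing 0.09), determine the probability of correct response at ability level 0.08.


logit = 1.78*(0.08 - 1.16) = -1.9224
P* = 1/(1 + exp(--1.9224)) = 0.1276
P = 0.09 + (1 - 0.09) * 0.1276
P = 0.2061

0.2061


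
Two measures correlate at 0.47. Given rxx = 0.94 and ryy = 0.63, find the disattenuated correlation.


r_corrected = rxy / sqrt(rxx * ryy)
= 0.47 / sqrt(0.94 * 0.63)
= 0.47 / sqrt(0.5922)
= 0.47 / 0.769545
r_corrected = 0.6108

0.6108


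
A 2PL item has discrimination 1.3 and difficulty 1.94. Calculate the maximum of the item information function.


For 2PL, max info at theta = b = 1.94
I_max = a^2 / 4 = 1.3^2 / 4
= 1.69 / 4
I_max = 0.4225

0.4225


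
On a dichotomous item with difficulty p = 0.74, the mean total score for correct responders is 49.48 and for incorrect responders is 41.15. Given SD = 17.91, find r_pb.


q = 1 - p = 0.26
rpb = ((M1 - M0) / SD) * sqrt(p * q)
rpb = ((49.48 - 41.15) / 17.91) * sqrt(0.74 * 0.26)
rpb = 0.204

0.204


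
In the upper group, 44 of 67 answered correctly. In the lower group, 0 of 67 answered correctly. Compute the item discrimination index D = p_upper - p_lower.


p_upper = 44/67 = 0.6567
p_lower = 0/67 = 0.0
D = 0.6567 - 0.0 = 0.6567

0.6567


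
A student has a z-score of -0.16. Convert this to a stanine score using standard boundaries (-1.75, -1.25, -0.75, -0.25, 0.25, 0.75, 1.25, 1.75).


Stanine boundaries: [-1.75, -1.25, -0.75, -0.25, 0.25, 0.75, 1.25, 1.75]
z = -0.16
Check each boundary:
  z >= -1.75 -> could be stanine 2
  z >= -1.25 -> could be stanine 3
  z >= -0.75 -> could be stanine 4
  z >= -0.25 -> could be stanine 5
  z < 0.25
  z < 0.75
  z < 1.25
  z < 1.75
Highest qualifying boundary gives stanine = 5

5


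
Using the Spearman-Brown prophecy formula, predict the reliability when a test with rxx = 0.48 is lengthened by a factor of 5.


r_new = (n * rxx) / (1 + (n-1) * rxx)
r_new = (5 * 0.48) / (1 + 4 * 0.48)
r_new = 2.4 / 2.92
r_new = 0.8219

0.8219


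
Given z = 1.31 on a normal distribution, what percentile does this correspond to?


CDF(z) = 0.5 * (1 + erf(z/sqrt(2)))
erf(0.9263) = 0.8098
CDF = 0.9049
Percentile rank = 0.9049 * 100 = 90.49

90.49


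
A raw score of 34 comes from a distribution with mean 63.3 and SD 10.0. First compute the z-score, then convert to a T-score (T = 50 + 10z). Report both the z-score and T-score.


z = (X - mean) / SD = (34 - 63.3) / 10.0
z = -29.3 / 10.0
z = -2.93
T-score = T = 50 + 10z
Carry z at full precision (z = -29.3 / 10.0) into the conversion:
T-score = 50 + 10 * (-29.3 / 10.0) = 50 + -293 / 10.0
T-score = 50 + -29.3
T-score = 20.7

20.7


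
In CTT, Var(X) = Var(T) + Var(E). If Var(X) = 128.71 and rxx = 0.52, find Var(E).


var_true = rxx * var_obs = 0.52 * 128.71 = 66.9292
var_error = var_obs - var_true
var_error = 128.71 - 66.9292
var_error = 61.7808

61.7808


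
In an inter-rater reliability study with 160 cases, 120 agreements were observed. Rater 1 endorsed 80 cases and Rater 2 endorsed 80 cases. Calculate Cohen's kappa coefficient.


P_o = 120/160 = 0.75
P_e = (80*80 + 80*80) / 25600 = 0.5
kappa = (P_o - P_e) / (1 - P_e)
kappa = (0.75 - 0.5) / (1 - 0.5)
kappa = 0.5

0.5


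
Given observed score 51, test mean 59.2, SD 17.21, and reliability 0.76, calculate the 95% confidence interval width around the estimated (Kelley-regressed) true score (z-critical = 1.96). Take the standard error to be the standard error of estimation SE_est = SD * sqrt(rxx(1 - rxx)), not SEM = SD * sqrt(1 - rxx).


True score estimate = 0.76*51 + 0.24*59.2 = 52.968
SE_est = SD * sqrt(rxx * (1 - rxx)) = 17.21 * sqrt(0.76 * 0.24) = 17.21 * sqrt(0.1824) = 7.350101
CI = T_est +/- z * SE_est, so width = 2 * z * SE_est = 2 * 1.96 * 7.350101
Width = 28.8124

28.8124


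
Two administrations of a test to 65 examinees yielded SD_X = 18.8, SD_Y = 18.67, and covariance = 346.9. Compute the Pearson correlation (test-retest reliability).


r = cov(X,Y) / (SD_X * SD_Y)
r = 346.9 / (18.8 * 18.67)
r = 346.9 / 350.996
r = 0.9883

0.9883


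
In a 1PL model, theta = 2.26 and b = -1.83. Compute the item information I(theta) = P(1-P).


P = 1/(1+exp(-(2.26--1.83))) = 0.9835
I = P*(1-P) = 0.9835 * 0.0165
I = 0.0162

0.0162


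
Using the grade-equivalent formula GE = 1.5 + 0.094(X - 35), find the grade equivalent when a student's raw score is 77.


raw - median = 77 - 35 = 42
slope * diff = 0.094 * 42 = 3.948
GE = 1.5 + 3.948
GE = 5.448

5.448


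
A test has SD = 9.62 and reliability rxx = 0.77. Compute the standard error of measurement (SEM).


SEM = SD * sqrt(1 - rxx)
SEM = 9.62 * sqrt(1 - 0.77)
SEM = 9.62 * sqrt(0.23) = 9.62 * 0.479583
SEM = 4.6136

4.6136


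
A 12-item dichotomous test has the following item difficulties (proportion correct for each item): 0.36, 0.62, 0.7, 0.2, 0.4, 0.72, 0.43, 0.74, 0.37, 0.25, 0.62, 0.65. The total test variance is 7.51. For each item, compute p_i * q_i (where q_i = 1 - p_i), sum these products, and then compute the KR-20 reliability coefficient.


For each item, compute p_i * q_i:
  Item 1: 0.36 * 0.64 = 0.2304
  Item 2: 0.62 * 0.38 = 0.2356
  Item 3: 0.7 * 0.3 = 0.21
  Item 4: 0.2 * 0.8 = 0.16
  Item 5: 0.4 * 0.6 = 0.24
  Item 6: 0.72 * 0.28 = 0.2016
  Item 7: 0.43 * 0.57 = 0.2451
  Item 8: 0.74 * 0.26 = 0.1924
  Item 9: 0.37 * 0.63 = 0.2331
  Item 10: 0.25 * 0.75 = 0.1875
  Item 11: 0.62 * 0.38 = 0.2356
  Item 12: 0.65 * 0.35 = 0.2275
Sum(p_i * q_i) = 0.2304 + 0.2356 + 0.21 + 0.16 + 0.24 + 0.2016 + 0.2451 + 0.1924 + 0.2331 + 0.1875 + 0.2356 + 0.2275 = 2.5988
KR-20 = (k/(k-1)) * (1 - Sum(p_i*q_i) / Var_total)
= (12/11) * (1 - 2.5988/7.51)
= 1.0909 * 0.654
KR-20 = 0.7134

0.7134


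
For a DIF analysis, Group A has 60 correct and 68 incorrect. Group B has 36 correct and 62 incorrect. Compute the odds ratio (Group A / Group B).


Odds_A = 60/68 = 0.8824
Odds_B = 36/62 = 0.5806
OR = Odds_A / Odds_B = 0.8824 / 0.5806
Exactly, OR = (60 * 62) / (68 * 36) = 3720 / 2448
OR = 1.5196

1.5196


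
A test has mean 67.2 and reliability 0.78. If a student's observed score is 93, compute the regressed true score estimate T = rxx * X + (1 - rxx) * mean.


T_est = rxx * X + (1 - rxx) * mean
T_est = 0.78 * 93 + 0.22 * 67.2
T_est = 72.54 + 14.784
T_est = 87.324

87.324


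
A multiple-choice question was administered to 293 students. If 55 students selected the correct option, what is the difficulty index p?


Item difficulty p = number correct / total examinees
p = 55 / 293
p = 0.1877

0.1877


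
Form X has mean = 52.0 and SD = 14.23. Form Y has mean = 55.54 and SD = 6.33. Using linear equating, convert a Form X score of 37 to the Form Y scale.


slope = SD_Y / SD_X = 6.33 / 14.23 ~ 0.4448
intercept = mean_Y - slope * mean_X = 55.54 - (6.33 / 14.23) * 52.0 ~ 32.4086
Y = slope * X + intercept. To avoid rounding drift from the rounded slope/intercept, evaluate the equivalent form Y = mean_Y + SD_Y * (X - mean_X) / SD_X at full precision:
Y = 55.54 + 6.33 * (37 - 52.0) / 14.23
Y = 55.54 - 6.33 * 15.0 / 14.23
Y = 55.54 - 94.95 / 14.23
Y = 55.54 - 6.6725
Y = 48.8675

48.8675


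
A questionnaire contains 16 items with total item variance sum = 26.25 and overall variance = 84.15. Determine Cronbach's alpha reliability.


alpha = (k/(k-1)) * (1 - sum(si^2)/s_total^2)
= (16/15) * (1 - 26.25/84.15)
alpha = 0.7339

0.7339


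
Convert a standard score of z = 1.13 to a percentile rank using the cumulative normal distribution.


CDF(z) = 0.5 * (1 + erf(z/sqrt(2)))
erf(0.799) = 0.7415
CDF = 0.8708
Percentile rank = 0.8708 * 100 = 87.08

87.08


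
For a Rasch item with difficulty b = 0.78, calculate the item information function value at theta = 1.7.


P = 1/(1+exp(-(1.7-0.78))) = 0.715
I = P*(1-P) = 0.715 * 0.285
I = 0.2038

0.2038


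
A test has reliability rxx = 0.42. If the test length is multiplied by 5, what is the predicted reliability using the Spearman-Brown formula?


r_new = (n * rxx) / (1 + (n-1) * rxx)
r_new = (5 * 0.42) / (1 + 4 * 0.42)
r_new = 2.1 / 2.68
r_new = 0.7836

0.7836


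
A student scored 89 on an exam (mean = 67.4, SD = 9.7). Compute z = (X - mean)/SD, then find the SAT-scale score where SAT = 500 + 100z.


z = (X - mean) / SD = (89 - 67.4) / 9.7
z = 21.6 / 9.7
z = 2.2268
SAT-scale = SAT = 500 + 100z
Carry z at full precision (z = 21.6 / 9.7) into the conversion:
SAT-scale = 500 + 100 * (21.6 / 9.7) = 500 + 2160 / 9.7
SAT-scale = 500 + 222.6804
SAT-scale = 722.6804

722.6804


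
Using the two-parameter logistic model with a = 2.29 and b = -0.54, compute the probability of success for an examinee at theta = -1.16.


a*(theta - b) = 2.29 * (-1.16 - -0.54) = -1.4198
exp(--1.4198) = 4.1363
P = 1 / (1 + 4.1363)
P = 0.1947

0.1947


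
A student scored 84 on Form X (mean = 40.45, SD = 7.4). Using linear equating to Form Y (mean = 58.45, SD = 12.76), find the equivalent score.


slope = SD_Y / SD_X = 12.76 / 7.4 ~ 1.7243
intercept = mean_Y - slope * mean_X = 58.45 - (12.76 / 7.4) * 40.45 ~ -11.2989
Y = slope * X + intercept. To avoid rounding drift from the rounded slope/intercept, evaluate the equivalent form Y = mean_Y + SD_Y * (X - mean_X) / SD_X at full precision:
Y = 58.45 + 12.76 * (84 - 40.45) / 7.4
Y = 58.45 + 12.76 * 43.55 / 7.4
Y = 58.45 + 555.698 / 7.4
Y = 58.45 + 75.0943
Y = 133.5443

133.5443


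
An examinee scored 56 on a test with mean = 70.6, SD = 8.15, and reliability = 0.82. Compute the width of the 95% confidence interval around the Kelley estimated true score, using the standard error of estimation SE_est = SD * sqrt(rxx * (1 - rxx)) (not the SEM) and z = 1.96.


True score estimate = 0.82*56 + 0.18*70.6 = 58.628
SE_est = SD * sqrt(rxx * (1 - rxx)) = 8.15 * sqrt(0.82 * 0.18) = 8.15 * sqrt(0.1476) = 3.131128
CI = T_est +/- z * SE_est, so width = 2 * z * SE_est = 2 * 1.96 * 3.131128
Width = 12.274

12.274


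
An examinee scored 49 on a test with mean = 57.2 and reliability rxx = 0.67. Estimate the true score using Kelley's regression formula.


T_est = rxx * X + (1 - rxx) * mean
T_est = 0.67 * 49 + 0.33 * 57.2
T_est = 32.83 + 18.876
T_est = 51.706

51.706


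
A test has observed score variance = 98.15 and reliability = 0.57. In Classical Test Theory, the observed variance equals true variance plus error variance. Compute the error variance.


var_true = rxx * var_obs = 0.57 * 98.15 = 55.9455
var_error = var_obs - var_true
var_error = 98.15 - 55.9455
var_error = 42.2045

42.2045


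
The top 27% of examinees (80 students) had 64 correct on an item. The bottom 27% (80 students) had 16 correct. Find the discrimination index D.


p_upper = 64/80 = 0.8
p_lower = 16/80 = 0.2
D = 0.8 - 0.2 = 0.6

0.6


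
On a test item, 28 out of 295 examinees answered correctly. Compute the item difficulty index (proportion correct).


Item difficulty p = number correct / total examinees
p = 28 / 295
p = 0.0949

0.0949


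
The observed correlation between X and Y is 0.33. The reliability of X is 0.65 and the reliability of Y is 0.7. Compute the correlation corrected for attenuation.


r_corrected = rxy / sqrt(rxx * ryy)
= 0.33 / sqrt(0.65 * 0.7)
= 0.33 / sqrt(0.455)
= 0.33 / 0.674537
r_corrected = 0.4892

0.4892


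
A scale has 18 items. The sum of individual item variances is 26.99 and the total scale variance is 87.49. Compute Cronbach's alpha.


alpha = (k/(k-1)) * (1 - sum(si^2)/s_total^2)
= (18/17) * (1 - 26.99/87.49)
alpha = 0.7322

0.7322


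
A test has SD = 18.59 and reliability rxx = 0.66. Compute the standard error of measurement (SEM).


SEM = SD * sqrt(1 - rxx)
SEM = 18.59 * sqrt(1 - 0.66)
SEM = 18.59 * sqrt(0.34) = 18.59 * 0.583095
SEM = 10.8397

10.8397


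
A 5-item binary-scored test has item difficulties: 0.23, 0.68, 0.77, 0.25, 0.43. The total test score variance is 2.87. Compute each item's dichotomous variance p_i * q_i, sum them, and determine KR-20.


For each item, compute p_i * q_i:
  Item 1: 0.23 * 0.77 = 0.1771
  Item 2: 0.68 * 0.32 = 0.2176
  Item 3: 0.77 * 0.23 = 0.1771
  Item 4: 0.25 * 0.75 = 0.1875
  Item 5: 0.43 * 0.57 = 0.2451
Sum(p_i * q_i) = 0.1771 + 0.2176 + 0.1771 + 0.1875 + 0.2451 = 1.0044
KR-20 = (k/(k-1)) * (1 - Sum(p_i*q_i) / Var_total)
= (5/4) * (1 - 1.0044/2.87)
= 1.25 * 0.65
KR-20 = 0.8125

0.8125


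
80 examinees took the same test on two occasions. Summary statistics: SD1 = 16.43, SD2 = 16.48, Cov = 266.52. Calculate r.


r = cov(X,Y) / (SD_X * SD_Y)
r = 266.52 / (16.43 * 16.48)
r = 266.52 / 270.7664
r = 0.9843

0.9843


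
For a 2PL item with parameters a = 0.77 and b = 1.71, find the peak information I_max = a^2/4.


For 2PL, max info at theta = b = 1.71
I_max = a^2 / 4 = 0.77^2 / 4
= 0.5929 / 4
I_max = 0.1482

0.1482


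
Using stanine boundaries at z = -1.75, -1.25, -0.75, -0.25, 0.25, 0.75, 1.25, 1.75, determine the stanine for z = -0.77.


Stanine boundaries: [-1.75, -1.25, -0.75, -0.25, 0.25, 0.75, 1.25, 1.75]
z = -0.77
Check each boundary:
  z >= -1.75 -> could be stanine 2
  z >= -1.25 -> could be stanine 3
  z < -0.75
  z < -0.25
  z < 0.25
  z < 0.75
  z < 1.25
  z < 1.75
Highest qualifying boundary gives stanine = 3

3


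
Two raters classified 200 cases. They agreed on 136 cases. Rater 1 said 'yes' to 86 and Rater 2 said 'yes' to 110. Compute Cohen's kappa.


P_o = 136/200 = 0.68
P_e = (86*110 + 114*90) / 40000 = 0.493
kappa = (P_o - P_e) / (1 - P_e)
kappa = (0.68 - 0.493) / (1 - 0.493)
kappa = 0.3688

0.3688


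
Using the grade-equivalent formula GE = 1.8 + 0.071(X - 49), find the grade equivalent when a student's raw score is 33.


raw - median = 33 - 49 = -16
slope * diff = 0.071 * -16 = -1.136
GE = 1.8 + -1.136
GE = 0.664

0.664


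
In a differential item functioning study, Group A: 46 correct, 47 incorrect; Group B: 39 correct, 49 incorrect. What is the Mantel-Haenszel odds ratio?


Odds_A = 46/47 = 0.9787
Odds_B = 39/49 = 0.7959
OR = Odds_A / Odds_B = 0.9787 / 0.7959
Exactly, OR = (46 * 49) / (47 * 39) = 2254 / 1833
OR = 1.2297

1.2297


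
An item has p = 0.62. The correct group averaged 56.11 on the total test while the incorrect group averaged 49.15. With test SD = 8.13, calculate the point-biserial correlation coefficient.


q = 1 - p = 0.38
rpb = ((M1 - M0) / SD) * sqrt(p * q)
rpb = ((56.11 - 49.15) / 8.13) * sqrt(0.62 * 0.38)
rpb = 0.4155

0.4155


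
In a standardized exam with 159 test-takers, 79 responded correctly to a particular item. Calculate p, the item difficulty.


Item difficulty p = number correct / total examinees
p = 79 / 159
p = 0.4969

0.4969


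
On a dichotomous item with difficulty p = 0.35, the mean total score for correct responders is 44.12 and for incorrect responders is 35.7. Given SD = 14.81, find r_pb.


q = 1 - p = 0.65
rpb = ((M1 - M0) / SD) * sqrt(p * q)
rpb = ((44.12 - 35.7) / 14.81) * sqrt(0.35 * 0.65)
rpb = 0.2712

0.2712


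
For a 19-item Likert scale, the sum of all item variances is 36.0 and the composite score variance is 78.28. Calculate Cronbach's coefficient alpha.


alpha = (k/(k-1)) * (1 - sum(si^2)/s_total^2)
= (19/18) * (1 - 36.0/78.28)
alpha = 0.5701

0.5701


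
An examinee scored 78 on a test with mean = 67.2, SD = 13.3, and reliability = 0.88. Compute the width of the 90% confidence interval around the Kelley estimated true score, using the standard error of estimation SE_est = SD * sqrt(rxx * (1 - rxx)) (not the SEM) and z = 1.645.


True score estimate = 0.88*78 + 0.12*67.2 = 76.704
SE_est = SD * sqrt(rxx * (1 - rxx)) = 13.3 * sqrt(0.88 * 0.12) = 13.3 * sqrt(0.1056) = 4.321988
CI = T_est +/- z * SE_est, so width = 2 * z * SE_est = 2 * 1.645 * 4.321988
Width = 14.2193

14.2193


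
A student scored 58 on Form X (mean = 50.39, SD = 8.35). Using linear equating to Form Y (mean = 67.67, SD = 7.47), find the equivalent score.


slope = SD_Y / SD_X = 7.47 / 8.35 ~ 0.8946
intercept = mean_Y - slope * mean_X = 67.67 - (7.47 / 8.35) * 50.39 ~ 22.5906
Y = slope * X + intercept. To avoid rounding drift from the rounded slope/intercept, evaluate the equivalent form Y = mean_Y + SD_Y * (X - mean_X) / SD_X at full precision:
Y = 67.67 + 7.47 * (58 - 50.39) / 8.35
Y = 67.67 + 7.47 * 7.61 / 8.35
Y = 67.67 + 56.8467 / 8.35
Y = 67.67 + 6.808
Y = 74.478

74.478


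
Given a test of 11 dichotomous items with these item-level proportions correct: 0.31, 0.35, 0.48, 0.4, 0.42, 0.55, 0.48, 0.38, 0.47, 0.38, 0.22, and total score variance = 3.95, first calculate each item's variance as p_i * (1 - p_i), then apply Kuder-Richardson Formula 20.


For each item, compute p_i * q_i:
  Item 1: 0.31 * 0.69 = 0.2139
  Item 2: 0.35 * 0.65 = 0.2275
  Item 3: 0.48 * 0.52 = 0.2496
  Item 4: 0.4 * 0.6 = 0.24
  Item 5: 0.42 * 0.58 = 0.2436
  Item 6: 0.55 * 0.45 = 0.2475
  Item 7: 0.48 * 0.52 = 0.2496
  Item 8: 0.38 * 0.62 = 0.2356
  Item 9: 0.47 * 0.53 = 0.2491
  Item 10: 0.38 * 0.62 = 0.2356
  Item 11: 0.22 * 0.78 = 0.1716
Sum(p_i * q_i) = 0.2139 + 0.2275 + 0.2496 + 0.24 + 0.2436 + 0.2475 + 0.2496 + 0.2356 + 0.2491 + 0.2356 + 0.1716 = 2.5636
KR-20 = (k/(k-1)) * (1 - Sum(p_i*q_i) / Var_total)
= (11/10) * (1 - 2.5636/3.95)
= 1.1 * 0.351
KR-20 = 0.3861

0.3861


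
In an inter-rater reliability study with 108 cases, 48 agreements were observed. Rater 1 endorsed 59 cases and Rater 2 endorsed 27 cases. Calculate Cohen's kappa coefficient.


P_o = 48/108 = 0.444444
P_e = (59*27 + 49*81) / 11664 = 0.476852
kappa = (P_o - P_e) / (1 - P_e)
kappa = (0.444444 - 0.476852) / (1 - 0.476852)
kappa = -0.0619

-0.0619


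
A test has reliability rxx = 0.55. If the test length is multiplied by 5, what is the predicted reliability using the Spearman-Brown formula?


r_new = (n * rxx) / (1 + (n-1) * rxx)
r_new = (5 * 0.55) / (1 + 4 * 0.55)
r_new = 2.75 / 3.2
r_new = 0.8594

0.8594


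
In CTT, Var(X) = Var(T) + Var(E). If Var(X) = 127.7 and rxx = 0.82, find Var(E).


var_true = rxx * var_obs = 0.82 * 127.7 = 104.714
var_error = var_obs - var_true
var_error = 127.7 - 104.714
var_error = 22.986

22.986


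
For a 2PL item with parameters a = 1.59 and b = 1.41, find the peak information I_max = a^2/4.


For 2PL, max info at theta = b = 1.41
I_max = a^2 / 4 = 1.59^2 / 4
= 2.5281 / 4
I_max = 0.632

0.632
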